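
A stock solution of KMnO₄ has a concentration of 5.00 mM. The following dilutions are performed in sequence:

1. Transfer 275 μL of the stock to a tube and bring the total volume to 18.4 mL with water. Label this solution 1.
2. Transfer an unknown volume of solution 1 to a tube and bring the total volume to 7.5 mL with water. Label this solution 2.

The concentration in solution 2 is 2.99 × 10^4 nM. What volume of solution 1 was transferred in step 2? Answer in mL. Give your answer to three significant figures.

3.00 mL

Step 1: 275 μL brought to 18.4 mL → factor 18400/275 = 66.909
Step 2: v brought to 7.5 mL → factor = 7.5 mL/v
Product of known-step factors = 66.909
Overall factor = 5.00 mM / (2.99 × 10^4 nM) = 167.22
Step-2 factor = 167.22 / 66.909 = 2.4993
v = 7.5 mL / 2.4993 = 3.00 mL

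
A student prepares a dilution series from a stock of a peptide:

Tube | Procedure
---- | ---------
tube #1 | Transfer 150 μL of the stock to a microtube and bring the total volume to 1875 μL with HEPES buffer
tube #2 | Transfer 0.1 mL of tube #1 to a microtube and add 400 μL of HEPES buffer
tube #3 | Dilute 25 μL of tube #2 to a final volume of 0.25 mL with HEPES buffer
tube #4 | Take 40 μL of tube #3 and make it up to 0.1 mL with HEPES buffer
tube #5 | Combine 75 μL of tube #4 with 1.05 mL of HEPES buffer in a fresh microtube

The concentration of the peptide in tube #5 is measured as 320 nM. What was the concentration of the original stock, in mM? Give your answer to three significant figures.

Step 1: 150 μL brought to 1875 μL → factor 1875/150 = 12.5
Step 2: 0.1 mL + 400 μL = 0.5 mL total → factor 0.5/0.1 = 5
Step 3: 25 μL brought to 0.25 mL → factor 250/25 = 10
Step 4: 40 μL brought to 0.1 mL → factor 100/40 = 2.5
Step 5: 75 μL + 1.05 mL = 1125 μL total → factor 1125/75 = 15
Overall dilution factor = 12.5 × 5 × 10 × 2.5 × 15 = 23438
Stock = 320 nM × 23438 = 7.500 × 10^6 nM = 7.50 mM

7.50 mM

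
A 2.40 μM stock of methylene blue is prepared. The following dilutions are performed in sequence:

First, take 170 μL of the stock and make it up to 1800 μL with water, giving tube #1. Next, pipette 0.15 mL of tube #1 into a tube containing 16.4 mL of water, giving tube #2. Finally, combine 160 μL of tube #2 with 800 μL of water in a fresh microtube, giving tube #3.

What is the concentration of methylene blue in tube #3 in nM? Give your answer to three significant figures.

0.342 nM

Step 1: 170 μL brought to 1800 μL → factor 1800/170 = 10.588
Step 2: 0.15 mL + 16.4 mL = 16.55 mL total → factor 16.55/0.15 = 110.33
Step 3: 160 μL + 800 μL = 960 μL total → factor 960/160 = 6
Overall dilution factor = 10.588 × 110.33 × 6 = 7009.4
Final = 2.40 μM / 7009.4 = 0.0003424 μM = 0.342 nM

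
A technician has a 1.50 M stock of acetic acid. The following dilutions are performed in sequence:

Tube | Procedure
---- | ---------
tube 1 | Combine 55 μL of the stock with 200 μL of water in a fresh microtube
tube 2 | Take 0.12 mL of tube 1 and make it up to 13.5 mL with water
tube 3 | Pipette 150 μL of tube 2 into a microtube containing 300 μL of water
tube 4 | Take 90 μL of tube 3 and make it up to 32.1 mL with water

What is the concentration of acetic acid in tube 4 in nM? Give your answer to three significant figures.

Step 1: 55 μL + 200 μL = 255 μL total → factor 255/55 = 4.6364
Step 2: 0.12 mL brought to 13.5 mL → factor 13.5/0.12 = 112.5
Step 3: 150 μL + 300 μL = 450 μL total → factor 450/150 = 3
Step 4: 90 μL brought to 32.1 mL → factor 32100/90 = 356.67
Overall dilution factor = 4.6364 × 112.5 × 3 × 356.67 = 5.581 × 10^5
Final = 1.50 M / 5.581 × 10^5 = 2.688 × 10^-6 M = 2.69 × 10^3 nM

2.69 × 10^3 nM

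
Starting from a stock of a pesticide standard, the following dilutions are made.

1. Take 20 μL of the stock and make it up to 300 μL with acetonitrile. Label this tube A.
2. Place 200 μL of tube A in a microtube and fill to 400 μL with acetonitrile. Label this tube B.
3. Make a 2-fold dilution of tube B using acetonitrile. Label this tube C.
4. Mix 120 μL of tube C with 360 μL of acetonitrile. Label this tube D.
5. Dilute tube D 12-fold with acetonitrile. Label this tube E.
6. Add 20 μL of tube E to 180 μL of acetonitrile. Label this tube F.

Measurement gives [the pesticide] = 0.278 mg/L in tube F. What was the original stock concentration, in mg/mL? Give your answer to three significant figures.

8.01 mg/mL

Step 1: 20 μL brought to 300 μL → factor 300/20 = 15
Step 2: 200 μL brought to 400 μL → factor 400/200 = 2
Step 3: 2-fold → factor 2
Step 4: 120 μL + 360 μL = 480 μL total → factor 480/120 = 4
Step 5: 12-fold → factor 12
Step 6: 20 μL + 180 μL = 200 μL total → factor 200/20 = 10
Overall dilution factor = 15 × 2 × 2 × 4 × 12 × 10 = 28800
Stock = 0.278 mg/L × 28800 = 8006 mg/L = 8.01 mg/mL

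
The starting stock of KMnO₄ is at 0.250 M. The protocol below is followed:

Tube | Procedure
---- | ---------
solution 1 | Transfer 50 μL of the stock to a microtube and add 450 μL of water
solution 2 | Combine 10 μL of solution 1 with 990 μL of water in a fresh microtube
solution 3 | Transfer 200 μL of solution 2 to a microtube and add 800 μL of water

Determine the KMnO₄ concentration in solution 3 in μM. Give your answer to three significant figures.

Step 1: 50 μL + 450 μL = 500 μL total → factor 500/50 = 10
Step 2: 10 μL + 990 μL = 1000 μL total → factor 1000/10 = 100
Step 3: 200 μL + 800 μL = 1000 μL total → factor 1000/200 = 5
Overall dilution factor = 10 × 100 × 5 = 5000
Final = 0.250 M / 5000 = 5.000 × 10^-5 M = 50.0 μM

50.0 μM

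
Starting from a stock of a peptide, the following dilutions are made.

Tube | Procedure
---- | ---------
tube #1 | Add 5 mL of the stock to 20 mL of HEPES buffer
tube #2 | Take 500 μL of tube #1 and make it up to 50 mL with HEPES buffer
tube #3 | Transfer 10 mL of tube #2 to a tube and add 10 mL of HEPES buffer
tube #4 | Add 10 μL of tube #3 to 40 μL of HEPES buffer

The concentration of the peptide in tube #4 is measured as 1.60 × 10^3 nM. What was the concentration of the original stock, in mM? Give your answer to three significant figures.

Step 1: 5 mL + 20 mL = 25 mL total → factor 25/5 = 5
Step 2: 500 μL brought to 50 mL → factor 50000/500 = 100
Step 3: 10 mL + 10 mL = 20 mL total → factor 20/10 = 2
Step 4: 10 μL + 40 μL = 50 μL total → factor 50/10 = 5
Overall dilution factor = 5 × 100 × 2 × 5 = 5000
Stock = 1.60 × 10^3 nM × 5000 = 8.000 × 10^6 nM = 8.00 mM

8.00 mM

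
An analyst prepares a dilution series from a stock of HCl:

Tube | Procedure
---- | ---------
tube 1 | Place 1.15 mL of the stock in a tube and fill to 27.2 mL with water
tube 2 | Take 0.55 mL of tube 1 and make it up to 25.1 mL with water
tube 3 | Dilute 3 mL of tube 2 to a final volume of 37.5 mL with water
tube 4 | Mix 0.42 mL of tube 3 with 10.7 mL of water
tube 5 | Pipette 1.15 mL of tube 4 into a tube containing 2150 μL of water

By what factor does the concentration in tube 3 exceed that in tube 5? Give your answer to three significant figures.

76.0

Step 1: 1.15 mL brought to 27.2 mL → factor 27.2/1.15 = 23.652
Step 2: 0.55 mL brought to 25.1 mL → factor 25.1/0.55 = 45.636
Step 3: 3 mL brought to 37.5 mL → factor 37.5/3 = 12.5
Step 4: 0.42 mL + 10.7 mL = 11.12 mL total → factor 11.12/0.42 = 26.476
Step 5: 1.15 mL + 2150 μL = 3.3 mL total → factor 3.3/1.15 = 2.8696
Dilution factor to tube 3 = 13492; to tube 5 = 1.0251 × 10^6
[tube 3]/[tube 5] = (factor to tube 5)/(factor to tube 3) = 1.0251 × 10^6/13492 = 76.0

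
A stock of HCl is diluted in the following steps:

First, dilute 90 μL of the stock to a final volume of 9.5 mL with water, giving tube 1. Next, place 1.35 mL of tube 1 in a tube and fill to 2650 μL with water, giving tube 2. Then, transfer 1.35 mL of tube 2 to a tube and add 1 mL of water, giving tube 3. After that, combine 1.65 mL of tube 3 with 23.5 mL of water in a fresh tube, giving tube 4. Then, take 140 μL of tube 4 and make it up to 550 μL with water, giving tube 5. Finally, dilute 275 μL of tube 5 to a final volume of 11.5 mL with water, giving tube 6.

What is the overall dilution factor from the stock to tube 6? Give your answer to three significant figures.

Step 1: 90 μL brought to 9.5 mL → factor 9500/90 = 105.56
Step 2: 1.35 mL brought to 2650 μL → factor 2.65/1.35 = 1.963
Step 3: 1.35 mL + 1 mL = 2.35 mL total → factor 2.35/1.35 = 1.7407
Step 4: 1.65 mL + 23.5 mL = 25.15 mL total → factor 25.15/1.65 = 15.242
Step 5: 140 μL brought to 550 μL → factor 550/140 = 3.9286
Step 6: 275 μL brought to 11.5 mL → factor 11500/275 = 41.818
Overall dilution factor = 105.56 × 1.963 × 1.7407 × 15.242 × 3.9286 × 41.818 = 9.0319 × 10^5

9.03 × 10^5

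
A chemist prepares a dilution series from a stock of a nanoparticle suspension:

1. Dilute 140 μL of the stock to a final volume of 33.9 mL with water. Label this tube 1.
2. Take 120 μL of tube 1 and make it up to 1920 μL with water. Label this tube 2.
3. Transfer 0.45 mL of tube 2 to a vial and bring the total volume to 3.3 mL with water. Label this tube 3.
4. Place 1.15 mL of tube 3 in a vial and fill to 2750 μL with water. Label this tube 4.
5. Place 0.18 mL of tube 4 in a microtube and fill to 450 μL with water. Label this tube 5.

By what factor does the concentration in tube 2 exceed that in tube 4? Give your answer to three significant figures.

Step 1: 140 μL brought to 33.9 mL → factor 33900/140 = 242.14
Step 2: 120 μL brought to 1920 μL → factor 1920/120 = 16
Step 3: 0.45 mL brought to 3.3 mL → factor 3.3/0.45 = 7.3333
Step 4: 1.15 mL brought to 2750 μL → factor 2.75/1.15 = 2.3913
Dilution factor to tube 2 = 3874.3; to tube 4 = 67940
[tube 2]/[tube 4] = (factor to tube 4)/(factor to tube 2) = 67940/3874.3 = 17.5

17.5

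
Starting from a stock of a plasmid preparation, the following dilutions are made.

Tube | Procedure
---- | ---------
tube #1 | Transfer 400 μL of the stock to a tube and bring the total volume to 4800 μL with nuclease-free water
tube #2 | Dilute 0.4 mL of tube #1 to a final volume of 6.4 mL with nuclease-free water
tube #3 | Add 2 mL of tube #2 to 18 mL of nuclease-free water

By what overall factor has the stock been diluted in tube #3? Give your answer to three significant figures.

Step 1: 400 μL brought to 4800 μL → factor 4800/400 = 12
Step 2: 0.4 mL brought to 6.4 mL → factor 6.4/0.4 = 16
Step 3: 2 mL + 18 mL = 20 mL total → factor 20/2 = 10
Overall dilution factor = 12 × 16 × 10 = 1920

1.92 × 10^3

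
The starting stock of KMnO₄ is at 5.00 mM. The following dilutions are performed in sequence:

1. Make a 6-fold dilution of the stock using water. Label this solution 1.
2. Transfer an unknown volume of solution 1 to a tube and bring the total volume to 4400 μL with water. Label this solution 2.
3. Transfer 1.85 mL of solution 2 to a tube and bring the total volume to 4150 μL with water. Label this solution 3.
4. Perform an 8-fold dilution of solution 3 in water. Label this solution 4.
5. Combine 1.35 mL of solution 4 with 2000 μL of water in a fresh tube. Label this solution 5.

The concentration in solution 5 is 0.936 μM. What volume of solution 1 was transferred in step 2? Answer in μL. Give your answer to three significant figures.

Step 1: 6-fold → factor 6
Step 2: v brought to 4400 μL → factor = 4400 μL/v
Step 3: 1.85 mL brought to 4150 μL → factor 4.15/1.85 = 2.2432
Step 4: 8-fold → factor 8
Step 5: 1.35 mL + 2000 μL = 3.35 mL total → factor 3.35/1.35 = 2.4815
Product of known-step factors = 267.2
Overall factor = 5.00 mM / (0.936 μM) = 5341.9
Step-2 factor = 5341.9 / 267.2 = 19.992
v = 4400 μL / 19.992 = 220 μL

220 μL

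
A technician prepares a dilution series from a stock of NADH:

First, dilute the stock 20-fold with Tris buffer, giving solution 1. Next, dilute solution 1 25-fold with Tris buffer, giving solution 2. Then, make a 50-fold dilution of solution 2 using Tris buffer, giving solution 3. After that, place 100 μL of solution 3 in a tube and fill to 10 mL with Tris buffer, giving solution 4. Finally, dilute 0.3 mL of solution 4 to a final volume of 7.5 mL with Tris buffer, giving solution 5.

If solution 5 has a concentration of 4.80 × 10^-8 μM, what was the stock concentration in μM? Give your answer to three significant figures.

Step 1: 20-fold → factor 20
Step 2: 25-fold → factor 25
Step 3: 50-fold → factor 50
Step 4: 100 μL brought to 10 mL → factor 10000/100 = 100
Step 5: 0.3 mL brought to 7.5 mL → factor 7.5/0.3 = 25
Overall dilution factor = 20 × 25 × 50 × 100 × 25 = 6.25 × 10^7
Stock = 4.80 × 10^-8 μM × 6.25 × 10^7 = 3.00 μM

3.00 μM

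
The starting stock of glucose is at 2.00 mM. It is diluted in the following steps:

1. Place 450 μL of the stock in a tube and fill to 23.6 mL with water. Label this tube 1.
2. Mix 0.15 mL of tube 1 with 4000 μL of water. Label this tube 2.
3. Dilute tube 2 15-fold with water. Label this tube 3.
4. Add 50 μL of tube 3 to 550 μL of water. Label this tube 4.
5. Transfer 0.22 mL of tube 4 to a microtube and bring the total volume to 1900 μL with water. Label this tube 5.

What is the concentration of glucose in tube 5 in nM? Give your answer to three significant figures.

Step 1: 450 μL brought to 23.6 mL → factor 23600/450 = 52.444
Step 2: 0.15 mL + 4000 μL = 4.15 mL total → factor 4.15/0.15 = 27.667
Step 3: 15-fold → factor 15
Step 4: 50 μL + 550 μL = 600 μL total → factor 600/50 = 12
Step 5: 0.22 mL brought to 1900 μL → factor 1.9/0.22 = 8.6364
Overall dilution factor = 52.444 × 27.667 × 15 × 12 × 8.6364 = 2.2556 × 10^6
Final = 2.00 mM / 2.2556 × 10^6 = 8.867 × 10^-7 mM = 0.887 nM

0.887 nM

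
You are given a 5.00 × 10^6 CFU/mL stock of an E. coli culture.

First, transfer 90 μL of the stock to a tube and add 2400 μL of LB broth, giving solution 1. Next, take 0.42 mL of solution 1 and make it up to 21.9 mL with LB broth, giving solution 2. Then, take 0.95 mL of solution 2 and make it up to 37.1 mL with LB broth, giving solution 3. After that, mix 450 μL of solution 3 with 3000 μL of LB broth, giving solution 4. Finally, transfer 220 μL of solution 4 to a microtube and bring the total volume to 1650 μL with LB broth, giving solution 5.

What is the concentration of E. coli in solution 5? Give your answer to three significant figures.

Step 1: 90 μL + 2400 μL = 2490 μL total → factor 2490/90 = 27.667
Step 2: 0.42 mL brought to 21.9 mL → factor 21.9/0.42 = 52.143
Step 3: 0.95 mL brought to 37.1 mL → factor 37.1/0.95 = 39.053
Step 4: 450 μL + 3000 μL = 3450 μL total → factor 3450/450 = 7.6667
Step 5: 220 μL brought to 1650 μL → factor 1650/220 = 7.5
Overall dilution factor = 27.667 × 52.143 × 39.053 × 7.6667 × 7.5 = 3.2394 × 10^6
Final = 5.00 × 10^6 CFU/mL / 3.2394 × 10^6 = 1.54 CFU/mL

1.54 CFU/mL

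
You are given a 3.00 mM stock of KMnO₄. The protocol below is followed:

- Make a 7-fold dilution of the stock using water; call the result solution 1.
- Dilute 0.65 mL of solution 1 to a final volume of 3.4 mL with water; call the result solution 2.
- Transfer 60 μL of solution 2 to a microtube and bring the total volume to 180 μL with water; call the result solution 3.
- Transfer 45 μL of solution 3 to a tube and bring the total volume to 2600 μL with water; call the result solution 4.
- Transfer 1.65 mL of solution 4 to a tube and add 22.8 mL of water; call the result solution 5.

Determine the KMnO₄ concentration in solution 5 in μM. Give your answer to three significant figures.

0.0319 μM

Step 1: 7-fold → factor 7
Step 2: 0.65 mL brought to 3.4 mL → factor 3.4/0.65 = 5.2308
Step 3: 60 μL brought to 180 μL → factor 180/60 = 3
Step 4: 45 μL brought to 2600 μL → factor 2600/45 = 57.778
Step 5: 1.65 mL + 22.8 mL = 24.45 mL total → factor 24.45/1.65 = 14.818
Overall dilution factor = 7 × 5.2308 × 3 × 57.778 × 14.818 = 94046
Final = 3.00 mM / 94046 = 3.190 × 10^-5 mM = 0.0319 μM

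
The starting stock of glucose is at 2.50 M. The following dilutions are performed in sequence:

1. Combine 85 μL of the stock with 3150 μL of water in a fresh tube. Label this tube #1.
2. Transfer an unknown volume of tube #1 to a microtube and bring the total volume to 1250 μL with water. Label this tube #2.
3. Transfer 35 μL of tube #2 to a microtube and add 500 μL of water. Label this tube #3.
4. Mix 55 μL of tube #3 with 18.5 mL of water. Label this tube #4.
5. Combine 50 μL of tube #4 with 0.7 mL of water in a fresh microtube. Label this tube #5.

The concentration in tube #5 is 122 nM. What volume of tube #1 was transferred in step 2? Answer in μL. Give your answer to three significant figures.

180 μL

Step 1: 85 μL + 3150 μL = 3235 μL total → factor 3235/85 = 38.059
Step 2: v brought to 1250 μL → factor = 1250 μL/v
Step 3: 35 μL + 500 μL = 535 μL total → factor 535/35 = 15.286
Step 4: 55 μL + 18.5 mL = 18555 μL total → factor 18555/55 = 337.36
Step 5: 50 μL + 0.7 mL = 750 μL total → factor 750/50 = 15
Product of known-step factors = 2.944 × 10^6
Overall factor = 2.50 M / (122 nM) = 2.0492 × 10^7
Step-2 factor = 2.0492 × 10^7 / 2.944 × 10^6 = 6.9606
v = 1250 μL / 6.9606 = 180 μL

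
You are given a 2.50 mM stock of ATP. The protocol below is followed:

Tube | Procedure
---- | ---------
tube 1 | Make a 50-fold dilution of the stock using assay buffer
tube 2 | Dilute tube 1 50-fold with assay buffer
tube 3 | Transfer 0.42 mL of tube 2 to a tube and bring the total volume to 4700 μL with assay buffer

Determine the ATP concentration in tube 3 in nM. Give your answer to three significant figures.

89.4 nM

Step 1: 50-fold → factor 50
Step 2: 50-fold → factor 50
Step 3: 0.42 mL brought to 4700 μL → factor 4.7/0.42 = 11.19
Overall dilution factor = 50 × 50 × 11.19 = 27976
Final = 2.50 mM / 27976 = 8.936 × 10^-5 mM = 89.4 nM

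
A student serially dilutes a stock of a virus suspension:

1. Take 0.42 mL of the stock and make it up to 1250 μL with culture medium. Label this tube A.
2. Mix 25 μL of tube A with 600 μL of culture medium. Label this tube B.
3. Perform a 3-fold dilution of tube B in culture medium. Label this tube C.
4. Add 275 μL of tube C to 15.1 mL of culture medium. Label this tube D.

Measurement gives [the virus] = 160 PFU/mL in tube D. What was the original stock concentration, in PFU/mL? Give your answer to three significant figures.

Step 1: 0.42 mL brought to 1250 μL → factor 1.25/0.42 = 2.9762
Step 2: 25 μL + 600 μL = 625 μL total → factor 625/25 = 25
Step 3: 3-fold → factor 3
Step 4: 275 μL + 15.1 mL = 15375 μL total → factor 15375/275 = 55.909
Overall dilution factor = 2.9762 × 25 × 3 × 55.909 = 12480
Stock = 160 PFU/mL × 12480 = 2.00 × 10^6 PFU/mL

2.00 × 10^6 PFU/mL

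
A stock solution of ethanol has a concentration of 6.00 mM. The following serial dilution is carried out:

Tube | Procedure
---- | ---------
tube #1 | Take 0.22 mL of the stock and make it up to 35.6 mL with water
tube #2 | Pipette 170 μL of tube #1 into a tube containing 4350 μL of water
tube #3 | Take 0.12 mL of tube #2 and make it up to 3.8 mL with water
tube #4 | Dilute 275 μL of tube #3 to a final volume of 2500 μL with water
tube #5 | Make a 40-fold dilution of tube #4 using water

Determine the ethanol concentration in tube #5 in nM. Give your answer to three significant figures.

Step 1: 0.22 mL brought to 35.6 mL → factor 35.6/0.22 = 161.82
Step 2: 170 μL + 4350 μL = 4520 μL total → factor 4520/170 = 26.588
Step 3: 0.12 mL brought to 3.8 mL → factor 3.8/0.12 = 31.667
Step 4: 275 μL brought to 2500 μL → factor 2500/275 = 9.0909
Step 5: 40-fold → factor 40
Overall dilution factor = 161.82 × 26.588 × 31.667 × 9.0909 × 40 = 4.9543 × 10^7
Final = 6.00 mM / 4.9543 × 10^7 = 1.211 × 10^-7 mM = 0.121 nM

0.121 nM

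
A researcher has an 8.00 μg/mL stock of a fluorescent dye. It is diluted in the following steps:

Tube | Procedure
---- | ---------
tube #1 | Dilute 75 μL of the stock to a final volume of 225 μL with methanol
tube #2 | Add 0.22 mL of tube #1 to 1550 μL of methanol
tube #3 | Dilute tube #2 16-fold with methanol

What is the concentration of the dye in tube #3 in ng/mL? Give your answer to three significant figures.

Step 1: 75 μL brought to 225 μL → factor 225/75 = 3
Step 2: 0.22 mL + 1550 μL = 1.77 mL total → factor 1.77/0.22 = 8.0455
Step 3: 16-fold → factor 16
Overall dilution factor = 3 × 8.0455 × 16 = 386.18
Final = 8.00 μg/mL / 386.18 = 0.02072 μg/mL = 20.7 ng/mL

20.7 ng/mL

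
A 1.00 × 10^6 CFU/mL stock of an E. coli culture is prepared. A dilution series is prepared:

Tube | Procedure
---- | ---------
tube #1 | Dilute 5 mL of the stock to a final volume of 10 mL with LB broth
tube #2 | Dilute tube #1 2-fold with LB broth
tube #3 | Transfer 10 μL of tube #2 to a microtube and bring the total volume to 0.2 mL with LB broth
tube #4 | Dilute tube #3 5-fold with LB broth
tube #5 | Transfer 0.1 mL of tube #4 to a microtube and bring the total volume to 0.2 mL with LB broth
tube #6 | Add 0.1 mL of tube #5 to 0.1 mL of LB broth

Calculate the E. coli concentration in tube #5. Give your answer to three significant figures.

1.25 × 10^3 CFU/mL

Step 1: 5 mL brought to 10 mL → factor 10/5 = 2
Step 2: 2-fold → factor 2
Step 3: 10 μL brought to 0.2 mL → factor 200/10 = 20
Step 4: 5-fold → factor 5
Step 5: 0.1 mL brought to 0.2 mL → factor 0.2/0.1 = 2
Dilution factor through tube #5 = 2 × 2 × 20 × 5 × 2 = 800
[tube #5] = 1.00 × 10^6 CFU/mL / 800 = 1.25 × 10^3 CFU/mL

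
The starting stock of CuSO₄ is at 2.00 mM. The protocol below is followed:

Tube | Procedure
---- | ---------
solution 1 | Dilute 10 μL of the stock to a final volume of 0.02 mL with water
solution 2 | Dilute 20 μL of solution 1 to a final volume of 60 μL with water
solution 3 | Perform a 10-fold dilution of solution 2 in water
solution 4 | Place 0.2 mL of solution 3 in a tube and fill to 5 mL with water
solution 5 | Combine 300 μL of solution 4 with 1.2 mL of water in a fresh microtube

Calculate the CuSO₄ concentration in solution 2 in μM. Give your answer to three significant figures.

Step 1: 10 μL brought to 0.02 mL → factor 20/10 = 2
Step 2: 20 μL brought to 60 μL → factor 60/20 = 3
Dilution factor through solution 2 = 2 × 3 = 6
[solution 2] = 2.00 mM / 6 = 0.3333 mM = 333 μM

333 μM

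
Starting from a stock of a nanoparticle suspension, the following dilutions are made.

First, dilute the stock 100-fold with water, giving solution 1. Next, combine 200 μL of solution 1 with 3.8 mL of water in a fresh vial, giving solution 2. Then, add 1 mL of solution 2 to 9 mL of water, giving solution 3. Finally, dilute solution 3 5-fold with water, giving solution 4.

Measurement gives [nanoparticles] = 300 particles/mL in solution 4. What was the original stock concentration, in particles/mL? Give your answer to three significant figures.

3.00 × 10^7 particles/mL

Step 1: 100-fold → factor 100
Step 2: 200 μL + 3.8 mL = 4000 μL total → factor 4000/200 = 20
Step 3: 1 mL + 9 mL = 10 mL total → factor 10/1 = 10
Step 4: 5-fold → factor 5
Overall dilution factor = 100 × 20 × 10 × 5 = 1 × 10^5
Stock = 300 particles/mL × 1 × 10^5 = 3.00 × 10^7 particles/mL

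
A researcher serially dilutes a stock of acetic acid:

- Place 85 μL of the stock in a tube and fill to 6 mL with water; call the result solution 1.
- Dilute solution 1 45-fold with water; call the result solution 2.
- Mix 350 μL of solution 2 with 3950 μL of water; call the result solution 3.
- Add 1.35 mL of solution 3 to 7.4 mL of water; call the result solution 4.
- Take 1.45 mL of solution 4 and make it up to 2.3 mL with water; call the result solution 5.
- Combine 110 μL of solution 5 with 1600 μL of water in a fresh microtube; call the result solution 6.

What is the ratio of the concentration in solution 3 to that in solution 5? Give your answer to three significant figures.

10.3

Step 1: 85 μL brought to 6 mL → factor 6000/85 = 70.588
Step 2: 45-fold → factor 45
Step 3: 350 μL + 3950 μL = 4300 μL total → factor 4300/350 = 12.286
Step 4: 1.35 mL + 7.4 mL = 8.75 mL total → factor 8.75/1.35 = 6.4815
Step 5: 1.45 mL brought to 2.3 mL → factor 2.3/1.45 = 1.5862
Dilution factor to solution 3 = 39025; to solution 5 = 4.0122 × 10^5
[solution 3]/[solution 5] = (factor to solution 5)/(factor to solution 3) = 4.0122 × 10^5/39025 = 10.3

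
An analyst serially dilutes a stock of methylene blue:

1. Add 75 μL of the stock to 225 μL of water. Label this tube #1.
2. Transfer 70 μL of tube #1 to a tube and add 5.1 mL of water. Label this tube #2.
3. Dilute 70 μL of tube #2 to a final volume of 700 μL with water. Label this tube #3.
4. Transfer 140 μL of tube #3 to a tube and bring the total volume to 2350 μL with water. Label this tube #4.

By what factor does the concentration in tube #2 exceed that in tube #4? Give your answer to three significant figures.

Step 1: 75 μL + 225 μL = 300 μL total → factor 300/75 = 4
Step 2: 70 μL + 5.1 mL = 5170 μL total → factor 5170/70 = 73.857
Step 3: 70 μL brought to 700 μL → factor 700/70 = 10
Step 4: 140 μL brought to 2350 μL → factor 2350/140 = 16.786
Dilution factor to tube #2 = 295.43; to tube #4 = 49590
[tube #2]/[tube #4] = (factor to tube #4)/(factor to tube #2) = 49590/295.43 = 168

168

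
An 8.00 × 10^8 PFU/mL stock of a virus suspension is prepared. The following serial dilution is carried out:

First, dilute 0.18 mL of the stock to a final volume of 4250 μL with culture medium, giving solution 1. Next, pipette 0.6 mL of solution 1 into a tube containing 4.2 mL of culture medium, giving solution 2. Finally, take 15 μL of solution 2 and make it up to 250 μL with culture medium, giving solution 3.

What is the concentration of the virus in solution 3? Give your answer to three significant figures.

2.54 × 10^5 PFU/mL

Step 1: 0.18 mL brought to 4250 μL → factor 4.25/0.18 = 23.611
Step 2: 0.6 mL + 4.2 mL = 4.8 mL total → factor 4.8/0.6 = 8
Step 3: 15 μL brought to 250 μL → factor 250/15 = 16.667
Overall dilution factor = 23.611 × 8 × 16.667 = 3148.1
Final = 8.00 × 10^8 PFU/mL / 3148.1 = 2.54 × 10^5 PFU/mL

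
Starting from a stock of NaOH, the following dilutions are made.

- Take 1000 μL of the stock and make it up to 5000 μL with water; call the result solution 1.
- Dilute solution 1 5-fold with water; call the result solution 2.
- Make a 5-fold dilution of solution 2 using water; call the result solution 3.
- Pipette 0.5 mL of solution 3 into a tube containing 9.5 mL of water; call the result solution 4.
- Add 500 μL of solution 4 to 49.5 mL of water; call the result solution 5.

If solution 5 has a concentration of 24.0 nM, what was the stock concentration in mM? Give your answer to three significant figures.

Step 1: 1000 μL brought to 5000 μL → factor 5000/1000 = 5
Step 2: 5-fold → factor 5
Step 3: 5-fold → factor 5
Step 4: 0.5 mL + 9.5 mL = 10 mL total → factor 10/0.5 = 20
Step 5: 500 μL + 49.5 mL = 50000 μL total → factor 50000/500 = 100
Overall dilution factor = 5 × 5 × 5 × 20 × 100 = 2.5 × 10^5
Stock = 24.0 nM × 2.5 × 10^5 = 6.000 × 10^6 nM = 6.00 mM

6.00 mM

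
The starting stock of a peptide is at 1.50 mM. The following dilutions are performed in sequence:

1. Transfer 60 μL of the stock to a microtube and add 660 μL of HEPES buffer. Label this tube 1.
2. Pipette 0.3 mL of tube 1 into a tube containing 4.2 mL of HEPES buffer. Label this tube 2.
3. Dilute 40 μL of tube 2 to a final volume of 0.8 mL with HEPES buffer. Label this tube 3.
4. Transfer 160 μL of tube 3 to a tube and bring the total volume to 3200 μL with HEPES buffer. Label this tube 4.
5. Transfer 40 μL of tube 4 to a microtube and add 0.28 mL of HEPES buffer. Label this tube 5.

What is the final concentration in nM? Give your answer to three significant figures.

Step 1: 60 μL + 660 μL = 720 μL total → factor 720/60 = 12
Step 2: 0.3 mL + 4.2 mL = 4.5 mL total → factor 4.5/0.3 = 15
Step 3: 40 μL brought to 0.8 mL → factor 800/40 = 20
Step 4: 160 μL brought to 3200 μL → factor 3200/160 = 20
Step 5: 40 μL + 0.28 mL = 320 μL total → factor 320/40 = 8
Overall dilution factor = 12 × 15 × 20 × 20 × 8 = 5.76 × 10^5
Final = 1.50 mM / 5.76 × 10^5 = 2.604 × 10^-6 mM = 2.60 nM

2.60 nM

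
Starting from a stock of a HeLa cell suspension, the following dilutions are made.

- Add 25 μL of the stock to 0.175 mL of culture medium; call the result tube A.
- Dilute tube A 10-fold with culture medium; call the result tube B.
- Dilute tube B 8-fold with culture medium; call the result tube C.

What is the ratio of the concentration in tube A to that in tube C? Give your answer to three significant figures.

Step 1: 25 μL + 0.175 mL = 200 μL total → factor 200/25 = 8
Step 2: 10-fold → factor 10
Step 3: 8-fold → factor 8
Dilution factor to tube A = 8; to tube C = 640
[tube A]/[tube C] = (factor to tube C)/(factor to tube A) = 640/8 = 80.0

80.0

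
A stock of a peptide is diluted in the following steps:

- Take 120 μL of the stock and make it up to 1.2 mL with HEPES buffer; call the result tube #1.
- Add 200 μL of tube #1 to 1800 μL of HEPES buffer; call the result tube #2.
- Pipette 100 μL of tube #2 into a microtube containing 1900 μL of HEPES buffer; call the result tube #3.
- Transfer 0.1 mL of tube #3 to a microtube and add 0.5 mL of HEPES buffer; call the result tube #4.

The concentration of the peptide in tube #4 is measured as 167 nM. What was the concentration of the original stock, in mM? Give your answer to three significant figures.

2.00 mM

Step 1: 120 μL brought to 1.2 mL → factor 1200/120 = 10
Step 2: 200 μL + 1800 μL = 2000 μL total → factor 2000/200 = 10
Step 3: 100 μL + 1900 μL = 2000 μL total → factor 2000/100 = 20
Step 4: 0.1 mL + 0.5 mL = 0.6 mL total → factor 0.6/0.1 = 6
Overall dilution factor = 10 × 10 × 20 × 6 = 12000
Stock = 167 nM × 12000 = 2.004 × 10^6 nM = 2.00 mM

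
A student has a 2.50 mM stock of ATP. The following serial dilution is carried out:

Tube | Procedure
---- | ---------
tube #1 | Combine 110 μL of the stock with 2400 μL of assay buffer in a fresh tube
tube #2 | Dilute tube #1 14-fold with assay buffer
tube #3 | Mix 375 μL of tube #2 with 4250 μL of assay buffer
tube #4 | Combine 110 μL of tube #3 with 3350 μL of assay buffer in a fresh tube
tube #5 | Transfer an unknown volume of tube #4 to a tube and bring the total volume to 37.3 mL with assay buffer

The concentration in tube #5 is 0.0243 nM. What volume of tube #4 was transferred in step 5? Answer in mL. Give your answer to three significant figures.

Step 1: 110 μL + 2400 μL = 2510 μL total → factor 2510/110 = 22.818
Step 2: 14-fold → factor 14
Step 3: 375 μL + 4250 μL = 4625 μL total → factor 4625/375 = 12.333
Step 4: 110 μL + 3350 μL = 3460 μL total → factor 3460/110 = 31.455
Step 5: v brought to 37.3 mL → factor = 37.3 mL/v
Product of known-step factors = 1.2393 × 10^5
Overall factor = 2.50 mM / (0.0243 nM) = 1.0288 × 10^8
Step-5 factor = 1.0288 × 10^8 / 1.2393 × 10^5 = 830.16
v = 37.3 mL / 830.16 = 0.0449 mL

0.0449 mL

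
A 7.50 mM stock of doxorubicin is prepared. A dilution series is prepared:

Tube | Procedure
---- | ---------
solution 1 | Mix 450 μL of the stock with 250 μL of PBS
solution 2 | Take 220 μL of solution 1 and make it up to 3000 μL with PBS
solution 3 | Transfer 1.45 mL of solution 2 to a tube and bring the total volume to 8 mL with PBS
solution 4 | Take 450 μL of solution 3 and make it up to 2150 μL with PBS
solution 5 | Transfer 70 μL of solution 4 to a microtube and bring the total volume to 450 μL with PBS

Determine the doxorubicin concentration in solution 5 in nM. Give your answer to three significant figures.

Step 1: 450 μL + 250 μL = 700 μL total → factor 700/450 = 1.5556
Step 2: 220 μL brought to 3000 μL → factor 3000/220 = 13.636
Step 3: 1.45 mL brought to 8 mL → factor 8/1.45 = 5.5172
Step 4: 450 μL brought to 2150 μL → factor 2150/450 = 4.7778
Step 5: 70 μL brought to 450 μL → factor 450/70 = 6.4286
Overall dilution factor = 1.5556 × 13.636 × 5.5172 × 4.7778 × 6.4286 = 3594.6
Final = 7.50 mM / 3594.6 = 0.002086 mM = 2.09 × 10^3 nM

2.09 × 10^3 nM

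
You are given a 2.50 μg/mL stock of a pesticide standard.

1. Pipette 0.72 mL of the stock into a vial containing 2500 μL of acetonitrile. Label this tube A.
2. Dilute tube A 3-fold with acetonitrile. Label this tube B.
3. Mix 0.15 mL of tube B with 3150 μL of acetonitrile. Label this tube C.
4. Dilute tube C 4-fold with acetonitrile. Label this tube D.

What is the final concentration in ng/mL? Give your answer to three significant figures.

2.12 ng/mL

Step 1: 0.72 mL + 2500 μL = 3.22 mL total → factor 3.22/0.72 = 4.4722
Step 2: 3-fold → factor 3
Step 3: 0.15 mL + 3150 μL = 3.3 mL total → factor 3.3/0.15 = 22
Step 4: 4-fold → factor 4
Overall dilution factor = 4.4722 × 3 × 22 × 4 = 1180.7
Final = 2.50 μg/mL / 1180.7 = 0.002117 μg/mL = 2.12 ng/mL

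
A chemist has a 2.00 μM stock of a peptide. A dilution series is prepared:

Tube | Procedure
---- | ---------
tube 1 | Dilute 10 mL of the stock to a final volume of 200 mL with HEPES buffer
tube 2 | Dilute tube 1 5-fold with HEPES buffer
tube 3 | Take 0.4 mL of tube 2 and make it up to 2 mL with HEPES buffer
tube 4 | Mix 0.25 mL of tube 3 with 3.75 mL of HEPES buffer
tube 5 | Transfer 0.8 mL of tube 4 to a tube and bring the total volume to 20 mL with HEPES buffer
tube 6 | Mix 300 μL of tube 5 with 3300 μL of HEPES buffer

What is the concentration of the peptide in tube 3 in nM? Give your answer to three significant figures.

Step 1: 10 mL brought to 200 mL → factor 200/10 = 20
Step 2: 5-fold → factor 5
Step 3: 0.4 mL brought to 2 mL → factor 2/0.4 = 5
Dilution factor through tube 3 = 20 × 5 × 5 = 500
[tube 3] = 2.00 μM / 500 = 0.004000 μM = 4.00 nM

4.00 nM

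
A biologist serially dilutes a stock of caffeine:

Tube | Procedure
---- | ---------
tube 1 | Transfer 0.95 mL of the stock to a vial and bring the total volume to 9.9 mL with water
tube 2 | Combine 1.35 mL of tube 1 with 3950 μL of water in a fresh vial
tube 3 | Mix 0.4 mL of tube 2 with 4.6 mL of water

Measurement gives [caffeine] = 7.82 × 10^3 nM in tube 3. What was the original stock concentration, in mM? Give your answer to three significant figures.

Step 1: 0.95 mL brought to 9.9 mL → factor 9.9/0.95 = 10.421
Step 2: 1.35 mL + 3950 μL = 5.3 mL total → factor 5.3/1.35 = 3.9259
Step 3: 0.4 mL + 4.6 mL = 5 mL total → factor 5/0.4 = 12.5
Overall dilution factor = 10.421 × 3.9259 × 12.5 = 511.4
Stock = 7.82 × 10^3 nM × 511.4 = 3.999 × 10^6 nM = 4.00 mM

4.00 mM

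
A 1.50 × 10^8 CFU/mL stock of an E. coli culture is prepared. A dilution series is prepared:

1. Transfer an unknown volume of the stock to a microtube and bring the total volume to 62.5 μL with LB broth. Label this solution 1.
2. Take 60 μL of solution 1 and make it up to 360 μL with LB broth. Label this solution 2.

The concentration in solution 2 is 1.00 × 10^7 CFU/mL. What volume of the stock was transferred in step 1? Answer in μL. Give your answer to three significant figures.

Step 1: v brought to 62.5 μL → factor = 62.5 μL/v
Step 2: 60 μL brought to 360 μL → factor 360/60 = 6
Product of known-step factors = 6
Overall factor = 1.50 × 10^8 CFU/mL / (1.00 × 10^7 CFU/mL) = 15
Step-1 factor = 15 / 6 = 2.5
v = 62.5 μL / 2.5 = 25.0 μL

25.0 μL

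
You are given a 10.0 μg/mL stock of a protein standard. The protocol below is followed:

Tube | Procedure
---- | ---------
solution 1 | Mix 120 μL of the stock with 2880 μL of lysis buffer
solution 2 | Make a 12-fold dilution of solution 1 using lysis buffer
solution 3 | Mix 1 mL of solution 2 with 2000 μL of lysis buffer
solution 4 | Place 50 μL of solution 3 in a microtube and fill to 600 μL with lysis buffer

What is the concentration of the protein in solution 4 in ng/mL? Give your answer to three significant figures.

0.926 ng/mL

Step 1: 120 μL + 2880 μL = 3000 μL total → factor 3000/120 = 25
Step 2: 12-fold → factor 12
Step 3: 1 mL + 2000 μL = 3 mL total → factor 3/1 = 3
Step 4: 50 μL brought to 600 μL → factor 600/50 = 12
Overall dilution factor = 25 × 12 × 3 × 12 = 10800
Final = 10.0 μg/mL / 10800 = 0.0009259 μg/mL = 0.926 ng/mL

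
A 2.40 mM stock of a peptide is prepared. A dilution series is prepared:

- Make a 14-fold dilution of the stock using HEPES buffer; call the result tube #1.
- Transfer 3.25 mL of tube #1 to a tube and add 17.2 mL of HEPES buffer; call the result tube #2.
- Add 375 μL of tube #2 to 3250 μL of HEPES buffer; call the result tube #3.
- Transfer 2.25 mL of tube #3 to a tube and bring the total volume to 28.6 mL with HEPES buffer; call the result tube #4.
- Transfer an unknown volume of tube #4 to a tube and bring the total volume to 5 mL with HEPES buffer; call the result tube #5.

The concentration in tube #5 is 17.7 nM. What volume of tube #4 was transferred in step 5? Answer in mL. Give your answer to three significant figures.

0.399 mL

Step 1: 14-fold → factor 14
Step 2: 3.25 mL + 17.2 mL = 20.45 mL total → factor 20.45/3.25 = 6.2923
Step 3: 375 μL + 3250 μL = 3625 μL total → factor 3625/375 = 9.6667
Step 4: 2.25 mL brought to 28.6 mL → factor 28.6/2.25 = 12.711
Step 5: v brought to 5 mL → factor = 5 mL/v
Product of known-step factors = 10824
Overall factor = 2.40 mM / (17.7 nM) = 1.3559 × 10^5
Step-5 factor = 1.3559 × 10^5 / 10824 = 12.527
v = 5 mL / 12.527 = 0.399 mL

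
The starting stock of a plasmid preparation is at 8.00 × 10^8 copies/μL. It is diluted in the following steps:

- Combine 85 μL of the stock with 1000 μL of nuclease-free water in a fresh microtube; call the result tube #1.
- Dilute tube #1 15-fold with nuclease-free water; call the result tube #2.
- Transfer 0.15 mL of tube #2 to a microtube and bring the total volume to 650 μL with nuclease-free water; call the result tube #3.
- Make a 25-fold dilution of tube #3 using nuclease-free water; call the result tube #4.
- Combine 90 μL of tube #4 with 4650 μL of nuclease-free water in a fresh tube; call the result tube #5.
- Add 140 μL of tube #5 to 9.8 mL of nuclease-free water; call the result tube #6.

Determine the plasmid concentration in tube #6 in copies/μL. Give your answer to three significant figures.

10.3 copies/μL

Step 1: 85 μL + 1000 μL = 1085 μL total → factor 1085/85 = 12.765
Step 2: 15-fold → factor 15
Step 3: 0.15 mL brought to 650 μL → factor 0.65/0.15 = 4.3333
Step 4: 25-fold → factor 25
Step 5: 90 μL + 4650 μL = 4740 μL total → factor 4740/90 = 52.667
Step 6: 140 μL + 9.8 mL = 9940 μL total → factor 9940/140 = 71
Overall dilution factor = 12.765 × 15 × 4.3333 × 25 × 52.667 × 71 = 7.7564 × 10^7
Final = 8.00 × 10^8 copies/μL / 7.7564 × 10^7 = 10.3 copies/μL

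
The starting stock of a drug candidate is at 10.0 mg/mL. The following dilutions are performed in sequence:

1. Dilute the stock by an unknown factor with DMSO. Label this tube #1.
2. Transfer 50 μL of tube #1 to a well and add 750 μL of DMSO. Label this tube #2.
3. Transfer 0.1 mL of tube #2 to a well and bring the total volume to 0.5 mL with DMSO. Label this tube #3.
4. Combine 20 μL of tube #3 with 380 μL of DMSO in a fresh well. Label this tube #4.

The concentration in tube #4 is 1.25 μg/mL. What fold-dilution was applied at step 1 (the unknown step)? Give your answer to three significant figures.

Step 1: unknown factor x
Step 2: 50 μL + 750 μL = 800 μL total → factor 800/50 = 16
Step 3: 0.1 mL brought to 0.5 mL → factor 0.5/0.1 = 5
Step 4: 20 μL + 380 μL = 400 μL total → factor 400/20 = 20
Product of known-step factors = 1600
Overall factor = 10.0 mg/mL / (1.25 μg/mL) = 8000
x = 8000 / 1600 = 5.00

5.00-fold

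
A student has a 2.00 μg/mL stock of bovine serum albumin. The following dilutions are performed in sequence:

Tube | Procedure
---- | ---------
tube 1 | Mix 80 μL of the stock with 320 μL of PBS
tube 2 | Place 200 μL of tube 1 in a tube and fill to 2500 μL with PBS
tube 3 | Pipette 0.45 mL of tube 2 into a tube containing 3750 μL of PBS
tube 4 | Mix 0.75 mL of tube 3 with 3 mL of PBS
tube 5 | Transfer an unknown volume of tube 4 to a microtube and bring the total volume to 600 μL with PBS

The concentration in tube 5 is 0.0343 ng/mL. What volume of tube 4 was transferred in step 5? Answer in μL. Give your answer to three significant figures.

30.0 μL

Step 1: 80 μL + 320 μL = 400 μL total → factor 400/80 = 5
Step 2: 200 μL brought to 2500 μL → factor 2500/200 = 12.5
Step 3: 0.45 mL + 3750 μL = 4.2 mL total → factor 4.2/0.45 = 9.3333
Step 4: 0.75 mL + 3 mL = 3.75 mL total → factor 3.75/0.75 = 5
Step 5: v brought to 600 μL → factor = 600 μL/v
Product of known-step factors = 2916.7
Overall factor = 2.00 μg/mL / (0.0343 ng/mL) = 58309
Step-5 factor = 58309 / 2916.7 = 19.992
v = 600 μL / 19.992 = 30.0 μL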